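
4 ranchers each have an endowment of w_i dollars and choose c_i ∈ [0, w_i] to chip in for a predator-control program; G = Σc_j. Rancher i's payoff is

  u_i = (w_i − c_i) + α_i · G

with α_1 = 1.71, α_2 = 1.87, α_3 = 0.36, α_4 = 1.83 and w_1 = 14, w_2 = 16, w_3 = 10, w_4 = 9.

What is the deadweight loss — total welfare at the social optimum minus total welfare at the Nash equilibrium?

47.7

∂u_i/∂c_i = α_i − 1, so rancher i contributes w_i if α_i > 1, else 0.
α_i > 1 for i ∈ {1, 2, 4}; NE contributions (14, 16, 0, 9), G = 39.
W^NE = Σw_i − G^NE + (Σα_i)·G^NE = 49 + 4.77·39 = 235.03.
Planner: ∂(Σu_j)/∂c_i = Σα_j − 1 = 4.77 > 0, so everyone contributes w_i; G^SO = 49, W^SO = 49 + 4.77·49 = 282.73.
Deadweight loss = 47.7.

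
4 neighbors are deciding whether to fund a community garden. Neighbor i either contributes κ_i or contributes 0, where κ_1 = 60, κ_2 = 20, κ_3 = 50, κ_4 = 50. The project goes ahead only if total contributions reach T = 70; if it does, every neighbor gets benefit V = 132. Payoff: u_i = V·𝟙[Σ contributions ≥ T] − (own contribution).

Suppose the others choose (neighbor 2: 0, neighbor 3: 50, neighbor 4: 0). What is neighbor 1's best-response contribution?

Others' total = 50. Contributing 60 brings total to 110 ≥ 70: gain V − κ_1 = 72.
Best response: 60.

60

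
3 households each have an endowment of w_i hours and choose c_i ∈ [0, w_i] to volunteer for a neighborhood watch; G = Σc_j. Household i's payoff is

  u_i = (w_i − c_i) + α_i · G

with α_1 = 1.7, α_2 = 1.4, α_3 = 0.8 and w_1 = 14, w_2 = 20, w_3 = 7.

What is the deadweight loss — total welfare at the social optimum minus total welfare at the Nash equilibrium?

∂u_i/∂c_i = α_i − 1, so household i contributes w_i if α_i > 1, else 0.
α_i > 1 for i ∈ {1, 2}; NE contributions (14, 20, 0), G = 34.
W^NE = Σw_i − G^NE + (Σα_i)·G^NE = 41 + 2.9·34 = 139.6.
Planner: ∂(Σu_j)/∂c_i = Σα_j − 1 = 2.9 > 0, so everyone contributes w_i; G^SO = 41, W^SO = 41 + 2.9·41 = 159.9.
Deadweight loss = 20.3.

20.3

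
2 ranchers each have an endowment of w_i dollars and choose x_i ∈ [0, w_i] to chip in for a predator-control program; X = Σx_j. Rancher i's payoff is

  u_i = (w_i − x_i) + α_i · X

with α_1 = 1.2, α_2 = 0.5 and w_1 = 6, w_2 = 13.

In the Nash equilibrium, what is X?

6

∂u_i/∂x_i = α_i − 1, so rancher i contributes w_i if α_i > 1, else 0.
α_i > 1 for i ∈ {1}; NE contributions (6, 0), X = 6.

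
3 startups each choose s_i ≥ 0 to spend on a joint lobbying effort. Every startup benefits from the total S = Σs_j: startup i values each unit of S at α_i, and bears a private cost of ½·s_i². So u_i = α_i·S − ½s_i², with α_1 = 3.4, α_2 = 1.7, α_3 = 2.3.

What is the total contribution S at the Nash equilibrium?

Startup i's FOC: ∂u_i/∂s_i = α_i − s_i = 0, so s_i* = α_i.
NE contributions = (3.4, 1.7, 2.3); S = 7.4.

7.4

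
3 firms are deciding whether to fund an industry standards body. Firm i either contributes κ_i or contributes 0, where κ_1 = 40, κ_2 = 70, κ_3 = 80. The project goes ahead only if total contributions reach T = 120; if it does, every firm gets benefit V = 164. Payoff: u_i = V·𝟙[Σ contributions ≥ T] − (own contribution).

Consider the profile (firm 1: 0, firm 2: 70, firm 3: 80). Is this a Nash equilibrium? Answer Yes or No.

Yes

Total = 150 ≥ 120: provided.
Firm 1 (pledges 0, payoff 164): pledging 40 → total 190, payoff 124. No gain.
Firm 2 (pledges 70, payoff 94): dropping to 0 → total 80, payoff 0. No gain.
Firm 3 (pledges 80, payoff 84): dropping to 0 → total 70, payoff 0. No gain.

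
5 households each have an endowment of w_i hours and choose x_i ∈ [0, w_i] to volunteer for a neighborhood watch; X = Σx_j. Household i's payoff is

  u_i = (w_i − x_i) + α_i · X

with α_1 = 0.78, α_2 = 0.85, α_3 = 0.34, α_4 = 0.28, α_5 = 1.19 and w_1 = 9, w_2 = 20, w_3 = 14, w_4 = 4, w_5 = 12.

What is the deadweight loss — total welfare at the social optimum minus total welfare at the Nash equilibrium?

114.68

∂u_i/∂x_i = α_i − 1, so household i contributes w_i if α_i > 1, else 0.
α_i > 1 for i ∈ {5}; NE contributions (0, 0, 0, 0, 12), X = 12.
W^NE = Σw_i − X^NE + (Σα_i)·X^NE = 59 + 2.44·12 = 88.28.
Planner: ∂(Σu_j)/∂x_i = Σα_j − 1 = 2.44 > 0, so everyone contributes w_i; X^SO = 59, W^SO = 59 + 2.44·59 = 202.96.
Deadweight loss = 114.68.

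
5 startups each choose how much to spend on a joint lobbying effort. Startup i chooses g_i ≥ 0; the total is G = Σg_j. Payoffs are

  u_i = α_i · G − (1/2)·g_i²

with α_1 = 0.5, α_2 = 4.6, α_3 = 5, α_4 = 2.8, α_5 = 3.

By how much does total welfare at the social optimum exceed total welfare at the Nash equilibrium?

Startup i's FOC: ∂u_i/∂g_i = α_i − g_i = 0, so g_i* = α_i.
NE contributions = (0.5, 4.6, 5, 2.8, 3); G = 15.9.
W^NE = (Σα)·G − ½Σα_i² = 15.9² − ½·63.25 = 221.185.
Planner sets g_i = Σα_j = 15.9 for every i, so G^SO = 5·15.9 = 79.5.
W^SO = (Σα)·G^SO − ½·5·(Σα)² = (5/2)·15.9² = 632.025.
Deadweight loss = W^SO − W^NE = 410.84.

410.84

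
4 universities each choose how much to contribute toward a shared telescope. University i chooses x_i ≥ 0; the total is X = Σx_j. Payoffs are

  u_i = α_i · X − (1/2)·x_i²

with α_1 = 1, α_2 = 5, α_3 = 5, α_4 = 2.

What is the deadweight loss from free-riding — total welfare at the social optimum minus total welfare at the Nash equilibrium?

University i's FOC: ∂u_i/∂x_i = α_i − x_i = 0, so x_i* = α_i.
NE contributions = (1, 5, 5, 2); X = 13.
W^NE = (Σα)·X − ½Σα_i² = 13² − ½·55 = 141.5.
Planner sets x_i = Σα_j = 13 for every i, so X^SO = 4·13 = 52.
W^SO = (Σα)·X^SO − ½·4·(Σα)² = (4/2)·13² = 338.
Deadweight loss = W^SO − W^NE = 196.5.

196.5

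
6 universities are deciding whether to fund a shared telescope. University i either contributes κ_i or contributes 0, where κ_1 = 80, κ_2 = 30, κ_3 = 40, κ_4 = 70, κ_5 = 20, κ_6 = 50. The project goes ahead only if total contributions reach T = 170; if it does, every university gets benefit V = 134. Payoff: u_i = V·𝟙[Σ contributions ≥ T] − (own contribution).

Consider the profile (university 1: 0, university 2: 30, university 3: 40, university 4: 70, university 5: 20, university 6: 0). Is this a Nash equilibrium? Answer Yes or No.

No

Total = 160 < 170: not provided.
University 1 (pledges 0, payoff 0): pledging 80 → total 240, payoff 54. Profitable deviation.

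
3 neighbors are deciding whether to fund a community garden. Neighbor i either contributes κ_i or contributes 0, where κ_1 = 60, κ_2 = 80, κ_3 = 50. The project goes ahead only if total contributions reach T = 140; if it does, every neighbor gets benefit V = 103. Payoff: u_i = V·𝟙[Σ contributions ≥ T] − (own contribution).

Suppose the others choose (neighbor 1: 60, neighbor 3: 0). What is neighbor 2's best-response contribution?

80

Others' total = 60. Contributing 80 brings total to 140 ≥ 140: gain V − κ_2 = 23.
Best response: 80.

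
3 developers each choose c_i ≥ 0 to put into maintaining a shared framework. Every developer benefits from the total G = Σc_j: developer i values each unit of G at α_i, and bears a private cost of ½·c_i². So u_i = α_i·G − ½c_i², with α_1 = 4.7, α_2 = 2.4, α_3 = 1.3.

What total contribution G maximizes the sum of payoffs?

Planner FOC: ∂(Σu_j)/∂c_i = (Σα_j) − c_i = 0, so c_i^SO = Σα_j = 8.4 for every i; G^SO = 25.2.

25.2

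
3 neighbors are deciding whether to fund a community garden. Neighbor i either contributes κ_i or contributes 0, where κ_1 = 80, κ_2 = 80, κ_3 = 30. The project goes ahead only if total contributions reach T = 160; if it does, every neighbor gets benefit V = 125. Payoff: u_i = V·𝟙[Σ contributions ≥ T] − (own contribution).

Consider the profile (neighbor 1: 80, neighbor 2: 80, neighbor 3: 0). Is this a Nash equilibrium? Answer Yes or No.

Yes

Total = 160 ≥ 160: provided.
Neighbor 1 (pledges 80, payoff 45): dropping to 0 → total 80, payoff 0. No gain.
Neighbor 2 (pledges 80, payoff 45): dropping to 0 → total 80, payoff 0. No gain.
Neighbor 3 (pledges 0, payoff 125): pledging 30 → total 190, payoff 95. No gain.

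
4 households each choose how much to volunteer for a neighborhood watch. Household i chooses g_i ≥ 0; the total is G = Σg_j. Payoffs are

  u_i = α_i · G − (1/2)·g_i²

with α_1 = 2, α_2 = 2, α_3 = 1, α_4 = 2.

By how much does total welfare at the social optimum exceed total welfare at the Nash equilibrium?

Household i's FOC: ∂u_i/∂g_i = α_i − g_i = 0, so g_i* = α_i.
NE contributions = (2, 2, 1, 2); G = 7.
W^NE = (Σα)·G − ½Σα_i² = 7² − ½·13 = 42.5.
Planner sets g_i = Σα_j = 7 for every i, so G^SO = 4·7 = 28.
W^SO = (Σα)·G^SO − ½·4·(Σα)² = (4/2)·7² = 98.
Deadweight loss = W^SO − W^NE = 55.5.

55.5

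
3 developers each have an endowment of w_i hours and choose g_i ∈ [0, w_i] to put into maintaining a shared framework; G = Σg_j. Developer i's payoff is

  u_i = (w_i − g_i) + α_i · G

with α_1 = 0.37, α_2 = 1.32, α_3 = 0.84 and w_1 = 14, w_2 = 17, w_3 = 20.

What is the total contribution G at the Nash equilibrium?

∂u_i/∂g_i = α_i − 1, so developer i contributes w_i if α_i > 1, else 0.
α_i > 1 for i ∈ {2}; NE contributions (0, 17, 0), G = 17.

17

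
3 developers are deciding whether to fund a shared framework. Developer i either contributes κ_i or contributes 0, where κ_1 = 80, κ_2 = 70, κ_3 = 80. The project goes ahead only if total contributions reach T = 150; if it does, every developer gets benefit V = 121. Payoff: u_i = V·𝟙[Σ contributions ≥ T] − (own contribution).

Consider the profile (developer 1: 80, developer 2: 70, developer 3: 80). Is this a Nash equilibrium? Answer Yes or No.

Total = 230 ≥ 150: provided.
Developer 1 (pledges 80, payoff 41): dropping to 0 → total 150, payoff 121. Profitable deviation.

No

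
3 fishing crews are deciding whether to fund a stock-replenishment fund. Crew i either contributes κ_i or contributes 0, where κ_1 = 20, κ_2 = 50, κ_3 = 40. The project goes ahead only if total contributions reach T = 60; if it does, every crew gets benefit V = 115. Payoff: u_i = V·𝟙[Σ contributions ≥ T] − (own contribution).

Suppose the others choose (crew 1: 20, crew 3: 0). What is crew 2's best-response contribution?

50

Others' total = 20. Contributing 50 brings total to 70 ≥ 60: gain V − κ_2 = 65.
Best response: 50.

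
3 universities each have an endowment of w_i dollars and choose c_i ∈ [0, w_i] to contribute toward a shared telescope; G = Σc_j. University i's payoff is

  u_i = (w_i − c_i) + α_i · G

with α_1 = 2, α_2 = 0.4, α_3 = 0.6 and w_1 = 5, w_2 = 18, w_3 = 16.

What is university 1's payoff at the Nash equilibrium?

∂u_i/∂c_i = α_i − 1, so university i contributes w_i if α_i > 1, else 0.
α_i > 1 for i ∈ {1}; NE contributions (5, 0, 0), G = 5.
u_1 = (5 − 5) + 2·5 = 10.

10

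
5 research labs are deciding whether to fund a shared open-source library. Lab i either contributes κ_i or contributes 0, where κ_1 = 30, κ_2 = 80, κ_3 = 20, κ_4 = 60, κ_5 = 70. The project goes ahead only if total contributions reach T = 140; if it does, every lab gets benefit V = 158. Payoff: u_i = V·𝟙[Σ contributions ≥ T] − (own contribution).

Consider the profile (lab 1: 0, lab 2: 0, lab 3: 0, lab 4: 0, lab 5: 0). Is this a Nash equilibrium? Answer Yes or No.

Yes

Total = 0 < 140: not provided.
Lab 1 (pledges 0, payoff 0): pledging 30 → total 30, payoff -30. No gain.
Lab 2 (pledges 0, payoff 0): pledging 80 → total 80, payoff -80. No gain.
Lab 3 (pledges 0, payoff 0): pledging 20 → total 20, payoff -20. No gain.
Lab 4 (pledges 0, payoff 0): pledging 60 → total 60, payoff -60. No gain.
Lab 5 (pledges 0, payoff 0): pledging 70 → total 70, payoff -70. No gain.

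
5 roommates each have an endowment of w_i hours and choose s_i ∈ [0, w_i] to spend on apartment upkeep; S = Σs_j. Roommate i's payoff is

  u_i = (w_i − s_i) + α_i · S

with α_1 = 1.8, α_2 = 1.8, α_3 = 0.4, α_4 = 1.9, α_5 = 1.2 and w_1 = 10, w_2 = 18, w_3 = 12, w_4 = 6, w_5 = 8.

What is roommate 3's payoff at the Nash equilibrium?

∂u_i/∂s_i = α_i − 1, so roommate i contributes w_i if α_i > 1, else 0.
α_i > 1 for i ∈ {1, 2, 4, 5}; NE contributions (10, 18, 0, 6, 8), S = 42.
u_3 = (12 − 0) + 0.4·42 = 28.8.

28.8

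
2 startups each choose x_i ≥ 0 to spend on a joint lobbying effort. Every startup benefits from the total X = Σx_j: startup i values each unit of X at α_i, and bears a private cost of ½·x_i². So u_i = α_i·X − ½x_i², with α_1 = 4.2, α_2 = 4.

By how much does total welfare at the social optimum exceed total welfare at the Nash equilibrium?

16.82

Startup i's FOC: ∂u_i/∂x_i = α_i − x_i = 0, so x_i* = α_i.
NE contributions = (4.2, 4); X = 8.2.
W^NE = (Σα)·X − ½Σα_i² = 8.2² − ½·33.64 = 50.42.
Planner sets x_i = Σα_j = 8.2 for every i, so X^SO = 2·8.2 = 16.4.
W^SO = (Σα)·X^SO − ½·2·(Σα)² = (2/2)·8.2² = 67.24.
Deadweight loss = W^SO − W^NE = 16.82.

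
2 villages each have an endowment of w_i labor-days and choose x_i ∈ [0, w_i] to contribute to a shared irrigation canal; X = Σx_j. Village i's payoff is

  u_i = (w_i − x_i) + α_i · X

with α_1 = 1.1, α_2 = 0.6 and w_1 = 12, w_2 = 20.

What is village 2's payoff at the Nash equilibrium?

∂u_i/∂x_i = α_i − 1, so village i contributes w_i if α_i > 1, else 0.
α_i > 1 for i ∈ {1}; NE contributions (12, 0), X = 12.
u_2 = (20 − 0) + 0.6·12 = 27.2.

27.2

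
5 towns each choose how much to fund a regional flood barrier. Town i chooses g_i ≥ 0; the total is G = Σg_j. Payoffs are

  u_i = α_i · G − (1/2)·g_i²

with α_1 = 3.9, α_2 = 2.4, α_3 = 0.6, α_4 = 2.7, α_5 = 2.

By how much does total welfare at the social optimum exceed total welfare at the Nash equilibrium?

218.15

Town i's FOC: ∂u_i/∂g_i = α_i − g_i = 0, so g_i* = α_i.
NE contributions = (3.9, 2.4, 0.6, 2.7, 2); G = 11.6.
W^NE = (Σα)·G − ½Σα_i² = 11.6² − ½·32.62 = 118.25.
Planner sets g_i = Σα_j = 11.6 for every i, so G^SO = 5·11.6 = 58.
W^SO = (Σα)·G^SO − ½·5·(Σα)² = (5/2)·11.6² = 336.4.
Deadweight loss = W^SO − W^NE = 218.15.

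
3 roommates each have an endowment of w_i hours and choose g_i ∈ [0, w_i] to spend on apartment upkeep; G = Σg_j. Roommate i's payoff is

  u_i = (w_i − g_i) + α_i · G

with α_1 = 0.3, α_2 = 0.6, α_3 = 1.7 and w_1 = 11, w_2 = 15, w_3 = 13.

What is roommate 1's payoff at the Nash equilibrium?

∂u_i/∂g_i = α_i − 1, so roommate i contributes w_i if α_i > 1, else 0.
α_i > 1 for i ∈ {3}; NE contributions (0, 0, 13), G = 13.
u_1 = (11 − 0) + 0.3·13 = 14.9.

14.9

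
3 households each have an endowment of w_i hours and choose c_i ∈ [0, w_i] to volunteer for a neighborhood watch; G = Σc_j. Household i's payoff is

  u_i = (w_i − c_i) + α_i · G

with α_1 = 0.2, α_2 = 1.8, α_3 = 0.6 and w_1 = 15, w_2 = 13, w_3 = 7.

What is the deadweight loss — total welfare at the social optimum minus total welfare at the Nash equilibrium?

35.2

∂u_i/∂c_i = α_i − 1, so household i contributes w_i if α_i > 1, else 0.
α_i > 1 for i ∈ {2}; NE contributions (0, 13, 0), G = 13.
W^NE = Σw_i − G^NE + (Σα_i)·G^NE = 35 + 1.6·13 = 55.8.
Planner: ∂(Σu_j)/∂c_i = Σα_j − 1 = 1.6 > 0, so everyone contributes w_i; G^SO = 35, W^SO = 35 + 1.6·35 = 91.
Deadweight loss = 35.2.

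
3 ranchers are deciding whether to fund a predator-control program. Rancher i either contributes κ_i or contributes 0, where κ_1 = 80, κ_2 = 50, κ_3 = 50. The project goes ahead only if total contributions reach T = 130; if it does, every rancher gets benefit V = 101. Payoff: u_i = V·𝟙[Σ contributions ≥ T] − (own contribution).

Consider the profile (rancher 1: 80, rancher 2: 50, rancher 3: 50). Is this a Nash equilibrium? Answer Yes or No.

No

Total = 180 ≥ 130: provided.
Rancher 1 (pledges 80, payoff 21): dropping to 0 → total 100, payoff 0. No gain.
Rancher 2 (pledges 50, payoff 51): dropping to 0 → total 130, payoff 101. Profitable deviation.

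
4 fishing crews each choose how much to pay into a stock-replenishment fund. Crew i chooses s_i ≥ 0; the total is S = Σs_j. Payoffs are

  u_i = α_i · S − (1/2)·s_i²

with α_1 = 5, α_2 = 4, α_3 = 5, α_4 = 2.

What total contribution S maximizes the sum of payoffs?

Planner FOC: ∂(Σu_j)/∂s_i = (Σα_j) − s_i = 0, so s_i^SO = Σα_j = 16 for every i; S^SO = 64.

64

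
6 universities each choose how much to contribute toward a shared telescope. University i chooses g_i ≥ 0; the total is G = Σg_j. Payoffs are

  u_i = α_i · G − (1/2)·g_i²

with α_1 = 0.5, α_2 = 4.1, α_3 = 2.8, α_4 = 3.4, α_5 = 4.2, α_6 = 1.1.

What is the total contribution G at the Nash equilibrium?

16.1

University i's FOC: ∂u_i/∂g_i = α_i − g_i = 0, so g_i* = α_i.
NE contributions = (0.5, 4.1, 2.8, 3.4, 4.2, 1.1); G = 16.1.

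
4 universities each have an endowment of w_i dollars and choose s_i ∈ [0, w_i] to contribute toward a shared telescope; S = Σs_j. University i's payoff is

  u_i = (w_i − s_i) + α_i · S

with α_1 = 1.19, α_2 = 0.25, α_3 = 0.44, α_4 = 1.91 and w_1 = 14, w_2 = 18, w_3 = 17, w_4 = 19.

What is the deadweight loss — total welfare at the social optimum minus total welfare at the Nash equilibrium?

97.65

∂u_i/∂s_i = α_i − 1, so university i contributes w_i if α_i > 1, else 0.
α_i > 1 for i ∈ {1, 4}; NE contributions (14, 0, 0, 19), S = 33.
W^NE = Σw_i − S^NE + (Σα_i)·S^NE = 68 + 2.79·33 = 160.07.
Planner: ∂(Σu_j)/∂s_i = Σα_j − 1 = 2.79 > 0, so everyone contributes w_i; S^SO = 68, W^SO = 68 + 2.79·68 = 257.72.
Deadweight loss = 97.65.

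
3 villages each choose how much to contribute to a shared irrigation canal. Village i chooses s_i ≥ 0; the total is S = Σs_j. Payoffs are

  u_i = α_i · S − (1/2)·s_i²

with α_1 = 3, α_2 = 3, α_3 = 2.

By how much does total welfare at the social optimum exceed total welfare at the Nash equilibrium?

Village i's FOC: ∂u_i/∂s_i = α_i − s_i = 0, so s_i* = α_i.
NE contributions = (3, 3, 2); S = 8.
W^NE = (Σα)·S − ½Σα_i² = 8² − ½·22 = 53.
Planner sets s_i = Σα_j = 8 for every i, so S^SO = 3·8 = 24.
W^SO = (Σα)·S^SO − ½·3·(Σα)² = (3/2)·8² = 96.
Deadweight loss = W^SO − W^NE = 43.

43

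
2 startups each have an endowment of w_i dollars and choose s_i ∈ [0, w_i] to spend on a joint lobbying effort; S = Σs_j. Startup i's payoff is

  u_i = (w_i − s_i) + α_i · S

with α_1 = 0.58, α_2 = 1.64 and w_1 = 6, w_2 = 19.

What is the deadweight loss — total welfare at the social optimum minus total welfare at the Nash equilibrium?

∂u_i/∂s_i = α_i − 1, so startup i contributes w_i if α_i > 1, else 0.
α_i > 1 for i ∈ {2}; NE contributions (0, 19), S = 19.
W^NE = Σw_i − S^NE + (Σα_i)·S^NE = 25 + 1.22·19 = 48.18.
Planner: ∂(Σu_j)/∂s_i = Σα_j − 1 = 1.22 > 0, so everyone contributes w_i; S^SO = 25, W^SO = 25 + 1.22·25 = 55.5.
Deadweight loss = 7.32.

7.32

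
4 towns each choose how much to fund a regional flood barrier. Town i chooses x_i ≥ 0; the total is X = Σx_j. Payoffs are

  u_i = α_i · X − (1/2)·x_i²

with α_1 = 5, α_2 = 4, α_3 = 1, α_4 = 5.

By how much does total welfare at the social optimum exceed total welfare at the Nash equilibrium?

258.5

Town i's FOC: ∂u_i/∂x_i = α_i − x_i = 0, so x_i* = α_i.
NE contributions = (5, 4, 1, 5); X = 15.
W^NE = (Σα)·X − ½Σα_i² = 15² − ½·67 = 191.5.
Planner sets x_i = Σα_j = 15 for every i, so X^SO = 4·15 = 60.
W^SO = (Σα)·X^SO − ½·4·(Σα)² = (4/2)·15² = 450.
Deadweight loss = W^SO − W^NE = 258.5.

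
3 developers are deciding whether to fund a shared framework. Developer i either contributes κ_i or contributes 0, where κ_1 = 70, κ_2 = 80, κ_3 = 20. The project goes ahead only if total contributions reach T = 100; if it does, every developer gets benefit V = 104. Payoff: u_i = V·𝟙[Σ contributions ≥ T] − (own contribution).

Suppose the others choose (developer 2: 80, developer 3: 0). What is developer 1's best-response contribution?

70

Others' total = 80. Contributing 70 brings total to 150 ≥ 100: gain V − κ_1 = 34.
Best response: 70.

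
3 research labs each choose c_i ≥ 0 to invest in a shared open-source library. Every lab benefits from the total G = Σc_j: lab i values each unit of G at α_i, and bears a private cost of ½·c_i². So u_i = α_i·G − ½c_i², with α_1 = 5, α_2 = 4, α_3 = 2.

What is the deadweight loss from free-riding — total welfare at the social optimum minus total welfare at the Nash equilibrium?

83

Lab i's FOC: ∂u_i/∂c_i = α_i − c_i = 0, so c_i* = α_i.
NE contributions = (5, 4, 2); G = 11.
W^NE = (Σα)·G − ½Σα_i² = 11² − ½·45 = 98.5.
Planner sets c_i = Σα_j = 11 for every i, so G^SO = 3·11 = 33.
W^SO = (Σα)·G^SO − ½·3·(Σα)² = (3/2)·11² = 181.5.
Deadweight loss = W^SO − W^NE = 83.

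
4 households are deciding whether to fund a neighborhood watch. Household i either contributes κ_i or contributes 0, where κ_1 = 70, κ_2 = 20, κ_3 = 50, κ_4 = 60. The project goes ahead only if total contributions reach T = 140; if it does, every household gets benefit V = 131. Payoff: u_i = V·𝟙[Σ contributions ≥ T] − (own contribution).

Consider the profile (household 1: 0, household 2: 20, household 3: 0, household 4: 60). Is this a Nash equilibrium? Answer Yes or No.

Total = 80 < 140: not provided.
Household 1 (pledges 0, payoff 0): pledging 70 → total 150, payoff 61. Profitable deviation.

No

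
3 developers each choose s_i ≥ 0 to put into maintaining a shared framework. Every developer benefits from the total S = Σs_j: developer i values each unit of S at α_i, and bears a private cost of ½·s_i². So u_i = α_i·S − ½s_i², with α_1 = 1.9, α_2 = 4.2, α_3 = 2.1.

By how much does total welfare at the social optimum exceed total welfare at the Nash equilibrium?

Developer i's FOC: ∂u_i/∂s_i = α_i − s_i = 0, so s_i* = α_i.
NE contributions = (1.9, 4.2, 2.1); S = 8.2.
W^NE = (Σα)·S − ½Σα_i² = 8.2² − ½·25.66 = 54.41.
Planner sets s_i = Σα_j = 8.2 for every i, so S^SO = 3·8.2 = 24.6.
W^SO = (Σα)·S^SO − ½·3·(Σα)² = (3/2)·8.2² = 100.86.
Deadweight loss = W^SO − W^NE = 46.45.

46.45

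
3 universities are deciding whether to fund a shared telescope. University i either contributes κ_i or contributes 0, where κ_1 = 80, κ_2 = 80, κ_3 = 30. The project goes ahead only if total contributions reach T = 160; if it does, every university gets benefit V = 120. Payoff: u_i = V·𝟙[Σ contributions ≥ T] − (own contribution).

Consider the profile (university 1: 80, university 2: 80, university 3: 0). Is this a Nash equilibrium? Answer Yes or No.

Total = 160 ≥ 160: provided.
University 1 (pledges 80, payoff 40): dropping to 0 → total 80, payoff 0. No gain.
University 2 (pledges 80, payoff 40): dropping to 0 → total 80, payoff 0. No gain.
University 3 (pledges 0, payoff 120): pledging 30 → total 190, payoff 90. No gain.

Yes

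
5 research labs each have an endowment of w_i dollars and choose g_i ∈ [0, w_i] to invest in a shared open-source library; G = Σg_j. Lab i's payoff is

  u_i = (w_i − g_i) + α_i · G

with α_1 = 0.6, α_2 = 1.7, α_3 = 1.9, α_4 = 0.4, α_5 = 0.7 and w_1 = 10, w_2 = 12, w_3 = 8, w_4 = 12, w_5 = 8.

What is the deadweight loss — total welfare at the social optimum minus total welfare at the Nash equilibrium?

129

∂u_i/∂g_i = α_i − 1, so lab i contributes w_i if α_i > 1, else 0.
α_i > 1 for i ∈ {2, 3}; NE contributions (0, 12, 8, 0, 0), G = 20.
W^NE = Σw_i − G^NE + (Σα_i)·G^NE = 50 + 4.3·20 = 136.
Planner: ∂(Σu_j)/∂g_i = Σα_j − 1 = 4.3 > 0, so everyone contributes w_i; G^SO = 50, W^SO = 50 + 4.3·50 = 265.
Deadweight loss = 129.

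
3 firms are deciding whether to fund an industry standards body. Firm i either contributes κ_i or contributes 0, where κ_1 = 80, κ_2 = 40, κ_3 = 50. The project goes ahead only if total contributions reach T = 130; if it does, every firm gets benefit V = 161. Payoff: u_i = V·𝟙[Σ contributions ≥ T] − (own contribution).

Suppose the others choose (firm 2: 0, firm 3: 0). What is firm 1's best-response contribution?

0

Others' total = 0. Even contributing 80 gives 80 < 130: no benefit either way.
Best response: 0.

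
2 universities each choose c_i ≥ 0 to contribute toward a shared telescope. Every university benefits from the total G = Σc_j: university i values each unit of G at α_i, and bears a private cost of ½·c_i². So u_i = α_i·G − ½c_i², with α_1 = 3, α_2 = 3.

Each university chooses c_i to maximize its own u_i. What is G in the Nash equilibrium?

6

University i's FOC: ∂u_i/∂c_i = α_i − c_i = 0, so c_i* = α_i.
NE contributions = (3, 3); G = 6.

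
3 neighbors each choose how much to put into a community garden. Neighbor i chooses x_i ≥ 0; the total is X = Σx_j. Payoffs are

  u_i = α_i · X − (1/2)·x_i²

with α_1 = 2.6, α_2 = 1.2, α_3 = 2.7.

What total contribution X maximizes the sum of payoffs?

Planner FOC: ∂(Σu_j)/∂x_i = (Σα_j) − x_i = 0, so x_i^SO = Σα_j = 6.5 for every i; X^SO = 19.5.

19.5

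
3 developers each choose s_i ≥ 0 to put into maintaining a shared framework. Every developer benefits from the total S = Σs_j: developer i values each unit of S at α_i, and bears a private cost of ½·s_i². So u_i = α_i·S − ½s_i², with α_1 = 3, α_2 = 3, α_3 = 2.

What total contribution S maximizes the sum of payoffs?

24

Planner FOC: ∂(Σu_j)/∂s_i = (Σα_j) − s_i = 0, so s_i^SO = Σα_j = 8 for every i; S^SO = 24.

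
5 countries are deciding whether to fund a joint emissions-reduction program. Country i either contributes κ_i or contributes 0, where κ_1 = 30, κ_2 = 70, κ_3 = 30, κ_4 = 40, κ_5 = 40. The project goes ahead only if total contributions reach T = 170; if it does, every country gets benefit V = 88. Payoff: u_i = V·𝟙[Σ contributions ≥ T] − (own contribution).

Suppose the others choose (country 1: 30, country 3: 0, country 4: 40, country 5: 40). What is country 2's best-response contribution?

70

Others' total = 110. Contributing 70 brings total to 180 ≥ 170: gain V − κ_2 = 18.
Best response: 70.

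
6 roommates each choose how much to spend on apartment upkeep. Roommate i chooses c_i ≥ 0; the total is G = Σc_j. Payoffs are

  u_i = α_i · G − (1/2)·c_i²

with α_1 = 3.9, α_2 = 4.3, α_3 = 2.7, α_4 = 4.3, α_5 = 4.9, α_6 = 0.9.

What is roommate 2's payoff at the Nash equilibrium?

Roommate i's FOC: ∂u_i/∂c_i = α_i − c_i = 0, so c_i* = α_i.
NE contributions = (3.9, 4.3, 2.7, 4.3, 4.9, 0.9); G = 21.
u_2 = α_2·G − ½·(c_2)² = 4.3·21 − ½·4.3² = 81.055.

81.055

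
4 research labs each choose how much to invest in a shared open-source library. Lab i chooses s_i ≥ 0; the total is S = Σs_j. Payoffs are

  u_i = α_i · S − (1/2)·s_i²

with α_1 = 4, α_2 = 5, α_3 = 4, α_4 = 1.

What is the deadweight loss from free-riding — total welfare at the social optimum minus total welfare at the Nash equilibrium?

225

Lab i's FOC: ∂u_i/∂s_i = α_i − s_i = 0, so s_i* = α_i.
NE contributions = (4, 5, 4, 1); S = 14.
W^NE = (Σα)·S − ½Σα_i² = 14² − ½·58 = 167.
Planner sets s_i = Σα_j = 14 for every i, so S^SO = 4·14 = 56.
W^SO = (Σα)·S^SO − ½·4·(Σα)² = (4/2)·14² = 392.
Deadweight loss = W^SO − W^NE = 225.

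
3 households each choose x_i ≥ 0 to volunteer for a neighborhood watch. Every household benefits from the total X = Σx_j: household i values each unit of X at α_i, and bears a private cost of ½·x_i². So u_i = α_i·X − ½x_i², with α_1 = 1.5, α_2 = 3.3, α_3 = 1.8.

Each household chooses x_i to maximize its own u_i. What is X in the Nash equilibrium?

Household i's FOC: ∂u_i/∂x_i = α_i − x_i = 0, so x_i* = α_i.
NE contributions = (1.5, 3.3, 1.8); X = 6.6.

6.6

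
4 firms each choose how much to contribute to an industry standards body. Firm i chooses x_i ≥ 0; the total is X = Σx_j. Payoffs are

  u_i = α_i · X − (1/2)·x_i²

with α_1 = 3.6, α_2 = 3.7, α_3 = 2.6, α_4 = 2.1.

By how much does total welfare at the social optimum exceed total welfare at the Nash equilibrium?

162.91

Firm i's FOC: ∂u_i/∂x_i = α_i − x_i = 0, so x_i* = α_i.
NE contributions = (3.6, 3.7, 2.6, 2.1); X = 12.
W^NE = (Σα)·X − ½Σα_i² = 12² − ½·37.82 = 125.09.
Planner sets x_i = Σα_j = 12 for every i, so X^SO = 4·12 = 48.
W^SO = (Σα)·X^SO − ½·4·(Σα)² = (4/2)·12² = 288.
Deadweight loss = W^SO − W^NE = 162.91.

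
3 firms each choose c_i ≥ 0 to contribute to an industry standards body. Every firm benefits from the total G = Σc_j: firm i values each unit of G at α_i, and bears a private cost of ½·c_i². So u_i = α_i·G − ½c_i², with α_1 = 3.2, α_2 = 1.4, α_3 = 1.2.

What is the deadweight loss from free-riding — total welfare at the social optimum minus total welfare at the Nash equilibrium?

Firm i's FOC: ∂u_i/∂c_i = α_i − c_i = 0, so c_i* = α_i.
NE contributions = (3.2, 1.4, 1.2); G = 5.8.
W^NE = (Σα)·G − ½Σα_i² = 5.8² − ½·13.64 = 26.82.
Planner sets c_i = Σα_j = 5.8 for every i, so G^SO = 3·5.8 = 17.4.
W^SO = (Σα)·G^SO − ½·3·(Σα)² = (3/2)·5.8² = 50.46.
Deadweight loss = W^SO − W^NE = 23.64.

23.64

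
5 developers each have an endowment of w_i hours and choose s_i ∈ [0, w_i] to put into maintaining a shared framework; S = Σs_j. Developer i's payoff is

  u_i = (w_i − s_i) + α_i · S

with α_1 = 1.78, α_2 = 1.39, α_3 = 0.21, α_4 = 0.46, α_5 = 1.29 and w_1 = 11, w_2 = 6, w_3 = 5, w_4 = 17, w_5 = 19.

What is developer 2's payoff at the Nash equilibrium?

∂u_i/∂s_i = α_i − 1, so developer i contributes w_i if α_i > 1, else 0.
α_i > 1 for i ∈ {1, 2, 5}; NE contributions (11, 6, 0, 0, 19), S = 36.
u_2 = (6 − 6) + 1.39·36 = 50.04.

50.04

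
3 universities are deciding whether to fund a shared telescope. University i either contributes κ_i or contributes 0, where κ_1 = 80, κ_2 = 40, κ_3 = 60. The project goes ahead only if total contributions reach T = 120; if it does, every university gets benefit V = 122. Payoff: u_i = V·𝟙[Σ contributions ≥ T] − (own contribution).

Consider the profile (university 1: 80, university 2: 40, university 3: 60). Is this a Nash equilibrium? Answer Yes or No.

No

Total = 180 ≥ 120: provided.
University 1 (pledges 80, payoff 42): dropping to 0 → total 100, payoff 0. No gain.
University 2 (pledges 40, payoff 82): dropping to 0 → total 140, payoff 122. Profitable deviation.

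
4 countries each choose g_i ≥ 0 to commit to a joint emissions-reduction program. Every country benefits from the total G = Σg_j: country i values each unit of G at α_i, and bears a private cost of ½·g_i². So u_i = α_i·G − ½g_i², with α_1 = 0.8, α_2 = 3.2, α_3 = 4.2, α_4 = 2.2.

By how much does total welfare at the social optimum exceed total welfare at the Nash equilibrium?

124.84

Country i's FOC: ∂u_i/∂g_i = α_i − g_i = 0, so g_i* = α_i.
NE contributions = (0.8, 3.2, 4.2, 2.2); G = 10.4.
W^NE = (Σα)·G − ½Σα_i² = 10.4² − ½·33.36 = 91.48.
Planner sets g_i = Σα_j = 10.4 for every i, so G^SO = 4·10.4 = 41.6.
W^SO = (Σα)·G^SO − ½·4·(Σα)² = (4/2)·10.4² = 216.32.
Deadweight loss = W^SO − W^NE = 124.84.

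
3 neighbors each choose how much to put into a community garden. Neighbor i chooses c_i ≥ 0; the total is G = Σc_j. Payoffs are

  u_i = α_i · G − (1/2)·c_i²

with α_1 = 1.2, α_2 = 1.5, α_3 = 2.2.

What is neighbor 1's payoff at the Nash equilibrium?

5.16

Neighbor i's FOC: ∂u_i/∂c_i = α_i − c_i = 0, so c_i* = α_i.
NE contributions = (1.2, 1.5, 2.2); G = 4.9.
u_1 = α_1·G − ½·(c_1)² = 1.2·4.9 − ½·1.2² = 5.16.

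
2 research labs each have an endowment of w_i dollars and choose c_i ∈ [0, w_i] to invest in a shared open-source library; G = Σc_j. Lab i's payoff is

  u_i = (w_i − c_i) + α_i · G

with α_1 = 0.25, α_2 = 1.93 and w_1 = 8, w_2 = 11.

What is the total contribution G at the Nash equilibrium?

11

∂u_i/∂c_i = α_i − 1, so lab i contributes w_i if α_i > 1, else 0.
α_i > 1 for i ∈ {2}; NE contributions (0, 11), G = 11.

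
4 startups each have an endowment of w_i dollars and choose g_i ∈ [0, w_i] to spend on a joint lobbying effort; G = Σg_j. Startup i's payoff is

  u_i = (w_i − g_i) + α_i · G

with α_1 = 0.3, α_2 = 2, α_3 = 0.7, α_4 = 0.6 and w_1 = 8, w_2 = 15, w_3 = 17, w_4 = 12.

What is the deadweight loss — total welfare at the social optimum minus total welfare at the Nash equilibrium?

∂u_i/∂g_i = α_i − 1, so startup i contributes w_i if α_i > 1, else 0.
α_i > 1 for i ∈ {2}; NE contributions (0, 15, 0, 0), G = 15.
W^NE = Σw_i − G^NE + (Σα_i)·G^NE = 52 + 2.6·15 = 91.
Planner: ∂(Σu_j)/∂g_i = Σα_j − 1 = 2.6 > 0, so everyone contributes w_i; G^SO = 52, W^SO = 52 + 2.6·52 = 187.2.
Deadweight loss = 96.2.

96.2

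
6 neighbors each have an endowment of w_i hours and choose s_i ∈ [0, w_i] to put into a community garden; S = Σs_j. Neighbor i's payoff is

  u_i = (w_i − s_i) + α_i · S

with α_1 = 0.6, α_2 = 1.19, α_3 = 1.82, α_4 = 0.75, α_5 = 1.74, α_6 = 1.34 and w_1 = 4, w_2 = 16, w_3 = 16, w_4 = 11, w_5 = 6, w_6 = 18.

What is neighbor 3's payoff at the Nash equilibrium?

101.92

∂u_i/∂s_i = α_i − 1, so neighbor i contributes w_i if α_i > 1, else 0.
α_i > 1 for i ∈ {2, 3, 5, 6}; NE contributions (0, 16, 16, 0, 6, 18), S = 56.
u_3 = (16 − 16) + 1.82·56 = 101.92.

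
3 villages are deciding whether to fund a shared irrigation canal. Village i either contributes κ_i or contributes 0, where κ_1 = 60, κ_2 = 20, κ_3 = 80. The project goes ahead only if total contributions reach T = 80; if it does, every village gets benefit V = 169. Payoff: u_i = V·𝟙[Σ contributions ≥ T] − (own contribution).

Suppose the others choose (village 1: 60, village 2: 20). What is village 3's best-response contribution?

Others' total = 80 ≥ 80; contributing adds cost 80 for no extra benefit.
Best response: 0.

0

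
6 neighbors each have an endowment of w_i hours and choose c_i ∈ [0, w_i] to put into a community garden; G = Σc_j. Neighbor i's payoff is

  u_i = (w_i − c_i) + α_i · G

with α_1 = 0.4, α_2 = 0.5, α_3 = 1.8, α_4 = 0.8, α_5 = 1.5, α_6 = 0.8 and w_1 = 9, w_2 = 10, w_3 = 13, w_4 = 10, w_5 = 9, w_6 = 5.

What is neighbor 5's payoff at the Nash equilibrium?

∂u_i/∂c_i = α_i − 1, so neighbor i contributes w_i if α_i > 1, else 0.
α_i > 1 for i ∈ {3, 5}; NE contributions (0, 0, 13, 0, 9, 0), G = 22.
u_5 = (9 − 9) + 1.5·22 = 33.

33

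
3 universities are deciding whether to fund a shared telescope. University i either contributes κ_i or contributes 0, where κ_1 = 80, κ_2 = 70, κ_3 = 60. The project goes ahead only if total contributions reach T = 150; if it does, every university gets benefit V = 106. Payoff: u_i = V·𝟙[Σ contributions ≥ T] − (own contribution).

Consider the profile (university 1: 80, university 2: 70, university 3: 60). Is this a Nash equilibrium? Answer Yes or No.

Total = 210 ≥ 150: provided.
University 1 (pledges 80, payoff 26): dropping to 0 → total 130, payoff 0. No gain.
University 2 (pledges 70, payoff 36): dropping to 0 → total 140, payoff 0. No gain.
University 3 (pledges 60, payoff 46): dropping to 0 → total 150, payoff 106. Profitable deviation.

No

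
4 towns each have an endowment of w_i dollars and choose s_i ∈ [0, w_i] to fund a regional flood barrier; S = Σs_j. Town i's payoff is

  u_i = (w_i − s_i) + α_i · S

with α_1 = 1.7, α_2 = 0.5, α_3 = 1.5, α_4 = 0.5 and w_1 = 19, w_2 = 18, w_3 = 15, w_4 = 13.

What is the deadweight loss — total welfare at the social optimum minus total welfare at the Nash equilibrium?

99.2

∂u_i/∂s_i = α_i − 1, so town i contributes w_i if α_i > 1, else 0.
α_i > 1 for i ∈ {1, 3}; NE contributions (19, 0, 15, 0), S = 34.
W^NE = Σw_i − S^NE + (Σα_i)·S^NE = 65 + 3.2·34 = 173.8.
Planner: ∂(Σu_j)/∂s_i = Σα_j − 1 = 3.2 > 0, so everyone contributes w_i; S^SO = 65, W^SO = 65 + 3.2·65 = 273.
Deadweight loss = 99.2.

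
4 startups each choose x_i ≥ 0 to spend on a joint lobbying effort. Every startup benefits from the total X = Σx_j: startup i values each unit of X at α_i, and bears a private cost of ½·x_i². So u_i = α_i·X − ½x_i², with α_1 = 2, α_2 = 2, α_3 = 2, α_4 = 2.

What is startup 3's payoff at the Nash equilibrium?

14

Startup i's FOC: ∂u_i/∂x_i = α_i − x_i = 0, so x_i* = α_i.
NE contributions = (2, 2, 2, 2); X = 8.
u_3 = α_3·X − ½·(x_3)² = 2·8 − ½·2² = 14.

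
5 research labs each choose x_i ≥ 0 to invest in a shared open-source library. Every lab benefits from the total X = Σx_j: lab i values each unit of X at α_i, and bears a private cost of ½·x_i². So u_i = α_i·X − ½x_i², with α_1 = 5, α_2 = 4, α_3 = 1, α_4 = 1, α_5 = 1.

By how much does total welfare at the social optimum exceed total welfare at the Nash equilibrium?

238

Lab i's FOC: ∂u_i/∂x_i = α_i − x_i = 0, so x_i* = α_i.
NE contributions = (5, 4, 1, 1, 1); X = 12.
W^NE = (Σα)·X − ½Σα_i² = 12² − ½·44 = 122.
Planner sets x_i = Σα_j = 12 for every i, so X^SO = 5·12 = 60.
W^SO = (Σα)·X^SO − ½·5·(Σα)² = (5/2)·12² = 360.
Deadweight loss = W^SO − W^NE = 238.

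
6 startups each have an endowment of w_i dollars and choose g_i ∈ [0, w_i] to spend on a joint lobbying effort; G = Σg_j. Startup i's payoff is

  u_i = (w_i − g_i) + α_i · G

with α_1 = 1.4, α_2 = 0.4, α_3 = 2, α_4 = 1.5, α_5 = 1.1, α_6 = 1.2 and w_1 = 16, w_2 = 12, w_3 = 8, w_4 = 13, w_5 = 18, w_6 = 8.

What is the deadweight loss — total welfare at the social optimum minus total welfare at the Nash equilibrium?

79.2

∂u_i/∂g_i = α_i − 1, so startup i contributes w_i if α_i > 1, else 0.
α_i > 1 for i ∈ {1, 3, 4, 5, 6}; NE contributions (16, 0, 8, 13, 18, 8), G = 63.
W^NE = Σw_i − G^NE + (Σα_i)·G^NE = 75 + 6.6·63 = 490.8.
Planner: ∂(Σu_j)/∂g_i = Σα_j − 1 = 6.6 > 0, so everyone contributes w_i; G^SO = 75, W^SO = 75 + 6.6·75 = 570.
Deadweight loss = 79.2.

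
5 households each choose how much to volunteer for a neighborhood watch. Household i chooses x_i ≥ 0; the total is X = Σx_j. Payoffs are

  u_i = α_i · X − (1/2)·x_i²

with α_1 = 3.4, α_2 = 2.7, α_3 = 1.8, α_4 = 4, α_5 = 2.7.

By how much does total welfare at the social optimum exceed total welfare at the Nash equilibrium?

342.43

Household i's FOC: ∂u_i/∂x_i = α_i − x_i = 0, so x_i* = α_i.
NE contributions = (3.4, 2.7, 1.8, 4, 2.7); X = 14.6.
W^NE = (Σα)·X − ½Σα_i² = 14.6² − ½·45.38 = 190.47.
Planner sets x_i = Σα_j = 14.6 for every i, so X^SO = 5·14.6 = 73.
W^SO = (Σα)·X^SO − ½·5·(Σα)² = (5/2)·14.6² = 532.9.
Deadweight loss = W^SO − W^NE = 342.43.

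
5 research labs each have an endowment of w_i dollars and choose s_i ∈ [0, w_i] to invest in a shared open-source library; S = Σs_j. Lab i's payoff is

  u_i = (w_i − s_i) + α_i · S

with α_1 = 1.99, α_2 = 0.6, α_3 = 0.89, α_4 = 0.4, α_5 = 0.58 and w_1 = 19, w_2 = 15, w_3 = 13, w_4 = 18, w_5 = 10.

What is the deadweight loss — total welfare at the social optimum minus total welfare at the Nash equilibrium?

∂u_i/∂s_i = α_i − 1, so lab i contributes w_i if α_i > 1, else 0.
α_i > 1 for i ∈ {1}; NE contributions (19, 0, 0, 0, 0), S = 19.
W^NE = Σw_i − S^NE + (Σα_i)·S^NE = 75 + 3.46·19 = 140.74.
Planner: ∂(Σu_j)/∂s_i = Σα_j − 1 = 3.46 > 0, so everyone contributes w_i; S^SO = 75, W^SO = 75 + 3.46·75 = 334.5.
Deadweight loss = 193.76.

193.76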